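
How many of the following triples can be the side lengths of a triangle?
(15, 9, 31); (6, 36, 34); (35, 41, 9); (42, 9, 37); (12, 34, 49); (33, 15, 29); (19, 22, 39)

5

(9,15,31): 9+15 ≤ 31 → not valid
(6,34,36): 6+34 > 36 → valid
(9,35,41): 9+35 > 41 → valid
(9,37,42): 9+37 > 42 → valid
(12,34,49): 12+34 ≤ 49 → not valid
(15,29,33): 15+29 > 33 → valid
(19,22,39): 19+22 > 39 → valid
5 of the 7 triples form a triangle.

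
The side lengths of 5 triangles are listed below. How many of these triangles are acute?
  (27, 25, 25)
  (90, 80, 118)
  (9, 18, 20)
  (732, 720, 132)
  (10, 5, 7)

3

(27,25,25): 25²+25² = 1250 > 729 = 27² → acute
(90,80,118): 80²+90² = 14500 > 13924 = 118² → acute
(9,18,20): 9²+18² = 405 > 400 = 20² → acute
(732,720,132): 132²+720² = 535824 = 732² → right
(10,5,7): 5²+7² = 74 < 100 = 10² → obtuse
3 of the 5 are acute.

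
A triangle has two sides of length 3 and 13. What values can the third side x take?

By the triangle inequality, x must be less than 3 + 13 = 16 and greater than |3 − 13| = 10.

10 < x < 16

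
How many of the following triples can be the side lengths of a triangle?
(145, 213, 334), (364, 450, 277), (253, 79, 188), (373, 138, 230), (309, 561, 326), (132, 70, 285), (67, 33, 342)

(145,213,334): 145+213 > 334 → valid
(277,364,450): 277+364 > 450 → valid
(79,188,253): 79+188 > 253 → valid
(138,230,373): 138+230 ≤ 373 → not valid
(309,326,561): 309+326 > 561 → valid
(70,132,285): 70+132 ≤ 285 → not valid
(33,67,342): 33+67 ≤ 342 → not valid
4 of the 7 triples form a triangle.

4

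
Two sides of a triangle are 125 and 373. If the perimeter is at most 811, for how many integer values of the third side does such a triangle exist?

65

Triangle inequality: 248 < x < 498. Perimeter ≤ 811 gives x ≤ 811 − 125 − 373 = 313.
So 248 < x ≤ 313; integers 249 through 313: 65 values.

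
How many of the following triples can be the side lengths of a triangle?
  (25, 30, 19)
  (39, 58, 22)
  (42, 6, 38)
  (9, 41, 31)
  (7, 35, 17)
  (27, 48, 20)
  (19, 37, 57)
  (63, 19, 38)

(19,25,30): 19+25 > 30 → valid
(22,39,58): 22+39 > 58 → valid
(6,38,42): 6+38 > 42 → valid
(9,31,41): 9+31 ≤ 41 → not valid
(7,17,35): 7+17 ≤ 35 → not valid
(20,27,48): 20+27 ≤ 48 → not valid
(19,37,57): 19+37 ≤ 57 → not valid
(19,38,63): 19+38 ≤ 63 → not valid
3 of the 8 triples form a triangle.

3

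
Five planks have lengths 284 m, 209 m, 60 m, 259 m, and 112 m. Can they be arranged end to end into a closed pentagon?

A pentagon exists iff every side is shorter than the sum of the others — equivalently, the longest side is less than the sum of the rest.
Longest side 284 < 640 (sum of the remaining 4), so yes.

Yes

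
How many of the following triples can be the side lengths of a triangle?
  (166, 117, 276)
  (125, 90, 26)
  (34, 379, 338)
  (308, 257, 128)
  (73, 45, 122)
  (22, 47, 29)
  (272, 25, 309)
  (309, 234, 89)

4

(117,166,276): 117+166 > 276 → valid
(26,90,125): 26+90 ≤ 125 → not valid
(34,338,379): 34+338 ≤ 379 → not valid
(128,257,308): 128+257 > 308 → valid
(45,73,122): 45+73 ≤ 122 → not valid
(22,29,47): 22+29 > 47 → valid
(25,272,309): 25+272 ≤ 309 → not valid
(89,234,309): 89+234 > 309 → valid
4 of the 8 triples form a triangle.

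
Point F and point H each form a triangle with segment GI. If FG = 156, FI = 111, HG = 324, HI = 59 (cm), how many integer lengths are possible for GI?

1

From triangle FGI: 45 < GI < 267.
From triangle HGI: 265 < GI < 383.
Intersection: 265 < GI < 267, so integers 266 through 266: 1 values.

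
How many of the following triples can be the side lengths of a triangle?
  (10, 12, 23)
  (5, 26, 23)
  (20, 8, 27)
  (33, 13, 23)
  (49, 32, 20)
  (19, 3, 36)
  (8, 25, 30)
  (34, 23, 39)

(10,12,23): 10+12 ≤ 23 → not valid
(5,23,26): 5+23 > 26 → valid
(8,20,27): 8+20 > 27 → valid
(13,23,33): 13+23 > 33 → valid
(20,32,49): 20+32 > 49 → valid
(3,19,36): 3+19 ≤ 36 → not valid
(8,25,30): 8+25 > 30 → valid
(23,34,39): 23+34 > 39 → valid
6 of the 8 triples form a triangle.

6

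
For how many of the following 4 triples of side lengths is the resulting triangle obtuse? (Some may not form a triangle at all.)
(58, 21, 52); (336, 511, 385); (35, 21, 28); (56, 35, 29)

2

(58,21,52): 21²+52² = 3145 < 3364 = 58² → obtuse
(336,511,385): 336²+385² = 261121 = 511² → right
(35,21,28): 21²+28² = 1225 = 35² → right
(56,35,29): 29²+35² = 2066 < 3136 = 56² → obtuse
2 of the 4 are obtuse.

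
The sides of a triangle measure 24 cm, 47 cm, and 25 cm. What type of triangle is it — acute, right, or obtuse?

Compare the square of the longest side to the sum of squares of the other two: 24² + 25² = 1201 < 2209 = 47².

obtuse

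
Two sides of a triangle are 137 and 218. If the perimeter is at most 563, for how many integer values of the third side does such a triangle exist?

Triangle inequality: 81 < x < 355. Perimeter ≤ 563 gives x ≤ 563 − 137 − 218 = 208.
So 81 < x ≤ 208; integers 82 through 208: 127 values.

127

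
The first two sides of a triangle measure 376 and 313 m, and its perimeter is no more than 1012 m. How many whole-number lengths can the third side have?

260

Triangle inequality: 63 < x < 689. Perimeter ≤ 1012 gives x ≤ 1012 − 376 − 313 = 323.
So 63 < x ≤ 323; integers 64 through 323: 260 values.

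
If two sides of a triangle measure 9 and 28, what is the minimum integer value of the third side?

20

The third side must be strictly greater than |9 − 28| = 19.
The smallest integer above 19 is 20.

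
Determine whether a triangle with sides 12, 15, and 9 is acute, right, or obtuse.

Compare the square of the longest side to the sum of squares of the other two: 9² + 12² = 225 = 15².

right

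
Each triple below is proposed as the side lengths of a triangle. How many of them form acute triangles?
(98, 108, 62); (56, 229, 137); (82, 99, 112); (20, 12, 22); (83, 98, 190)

(98,108,62): 62²+98² = 13448 > 11664 = 108² → acute
(56,229,137): 56+137 ≤ 229, not a triangle
(82,99,112): 82²+99² = 16525 > 12544 = 112² → acute
(20,12,22): 12²+20² = 544 > 484 = 22² → acute
(83,98,190): 83+98 ≤ 190, not a triangle
3 of the 5 are acute.

3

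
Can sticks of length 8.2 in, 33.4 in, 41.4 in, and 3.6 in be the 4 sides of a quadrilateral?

A quadrilateral exists iff every side is shorter than the sum of the others — equivalently, the longest side is less than the sum of the rest.
Longest side 41.4 < 45.2 (sum of the remaining 3), so yes.

Yes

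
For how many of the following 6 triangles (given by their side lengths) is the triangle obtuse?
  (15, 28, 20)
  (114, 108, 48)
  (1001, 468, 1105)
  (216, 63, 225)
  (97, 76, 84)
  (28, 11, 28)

(15,28,20): 15²+20² = 625 < 784 = 28² → obtuse
(114,108,48): 48²+108² = 13968 > 12996 = 114² → acute
(1001,468,1105): 468²+1001² = 1221025 = 1105² → right
(216,63,225): 63²+216² = 50625 = 225² → right
(97,76,84): 76²+84² = 12832 > 9409 = 97² → acute
(28,11,28): 11²+28² = 905 > 784 = 28² → acute
1 of the 6 is obtuse.

1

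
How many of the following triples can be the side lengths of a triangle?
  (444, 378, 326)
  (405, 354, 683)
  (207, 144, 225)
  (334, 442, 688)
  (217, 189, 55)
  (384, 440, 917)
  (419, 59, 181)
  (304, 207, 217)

(326,378,444): 326+378 > 444 → valid
(354,405,683): 354+405 > 683 → valid
(144,207,225): 144+207 > 225 → valid
(334,442,688): 334+442 > 688 → valid
(55,189,217): 55+189 > 217 → valid
(384,440,917): 384+440 ≤ 917 → not valid
(59,181,419): 59+181 ≤ 419 → not valid
(207,217,304): 207+217 > 304 → valid
6 of the 8 triples form a triangle.

6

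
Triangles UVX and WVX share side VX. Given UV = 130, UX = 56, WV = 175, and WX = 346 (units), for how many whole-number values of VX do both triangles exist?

14

From triangle UVX: 74 < VX < 186.
From triangle WVX: 171 < VX < 521.
Intersection: 171 < VX < 186, so integers 172 through 185: 14 values.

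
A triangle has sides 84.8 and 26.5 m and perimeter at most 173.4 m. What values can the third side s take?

Triangle inequality alone gives 58.3 < s < 111.3.
The perimeter condition gives s ≤ 173.4 − 84.8 − 26.5 = 62.1.
Intersecting the two: 58.3 < s ≤ 62.1.

58.3 < s ≤ 62.1 m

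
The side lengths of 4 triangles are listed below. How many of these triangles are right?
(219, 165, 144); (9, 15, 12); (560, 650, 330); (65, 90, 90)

3

(219,165,144): 144²+165² = 47961 = 219² → right
(9,15,12): 9²+12² = 225 = 15² → right
(560,650,330): 330²+560² = 422500 = 650² → right
(65,90,90): 65²+90² = 12325 > 8100 = 90² → acute
3 of the 4 are right.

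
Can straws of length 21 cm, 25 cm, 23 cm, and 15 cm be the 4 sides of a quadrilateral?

Yes

A quadrilateral exists iff every side is shorter than the sum of the others — equivalently, the longest side is less than the sum of the rest.
Longest side 25 < 59 (sum of the remaining 3), so yes.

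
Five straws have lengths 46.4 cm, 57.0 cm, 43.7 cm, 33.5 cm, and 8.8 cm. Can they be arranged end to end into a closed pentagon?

Yes

A pentagon exists iff every side is shorter than the sum of the others — equivalently, the longest side is less than the sum of the rest.
Longest side 57.0 < 132.4 (sum of the remaining 4), so yes.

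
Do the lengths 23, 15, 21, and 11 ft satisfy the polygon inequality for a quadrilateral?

A quadrilateral exists iff every side is shorter than the sum of the others — equivalently, the longest side is less than the sum of the rest.
Longest side 23 < 47 (sum of the remaining 3), so yes.

Yes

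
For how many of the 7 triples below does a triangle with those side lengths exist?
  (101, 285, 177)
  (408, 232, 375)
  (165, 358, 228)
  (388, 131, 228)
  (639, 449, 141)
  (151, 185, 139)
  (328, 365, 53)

4

(101,177,285): 101+177 ≤ 285 → not valid
(232,375,408): 232+375 > 408 → valid
(165,228,358): 165+228 > 358 → valid
(131,228,388): 131+228 ≤ 388 → not valid
(141,449,639): 141+449 ≤ 639 → not valid
(139,151,185): 139+151 > 185 → valid
(53,328,365): 53+328 > 365 → valid
4 of the 7 triples form a triangle.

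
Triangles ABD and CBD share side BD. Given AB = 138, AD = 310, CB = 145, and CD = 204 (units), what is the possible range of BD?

From triangle ABD: |138 − 310| < BD < 138 + 310, i.e. 172 < BD < 448.
From triangle CBD: 59 < BD < 349.
Both must hold, so BD lies in the intersection.

172 < BD < 349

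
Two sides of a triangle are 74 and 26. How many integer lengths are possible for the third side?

51

The third side lies in the open interval (48, 100).
Integers from 49 to 99 inclusive: 99 − 49 + 1 = 51.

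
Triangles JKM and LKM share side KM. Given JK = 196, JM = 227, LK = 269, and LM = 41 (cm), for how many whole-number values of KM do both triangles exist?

From triangle JKM: 31 < KM < 423.
From triangle LKM: 228 < KM < 310.
Intersection: 228 < KM < 310, so integers 229 through 309: 81 values.

81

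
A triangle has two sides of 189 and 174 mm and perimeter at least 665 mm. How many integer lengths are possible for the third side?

Triangle inequality: 15 < x < 363. Perimeter ≥ 665 gives x ≥ 665 − 189 − 174 = 302.
So 302 ≤ x < 363; integers 302 through 362: 61 values.

61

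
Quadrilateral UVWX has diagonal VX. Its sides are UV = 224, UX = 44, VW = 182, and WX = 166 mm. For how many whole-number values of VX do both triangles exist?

87

From triangle UVX: 180 < VX < 268.
From triangle WVX: 16 < VX < 348.
Intersection: 180 < VX < 268, so integers 181 through 267: 87 values.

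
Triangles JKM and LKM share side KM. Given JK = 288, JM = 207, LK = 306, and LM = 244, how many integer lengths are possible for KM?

From triangle JKM: 81 < KM < 495.
From triangle LKM: 62 < KM < 550.
Intersection: 81 < KM < 495, so integers 82 through 494: 413 values.

413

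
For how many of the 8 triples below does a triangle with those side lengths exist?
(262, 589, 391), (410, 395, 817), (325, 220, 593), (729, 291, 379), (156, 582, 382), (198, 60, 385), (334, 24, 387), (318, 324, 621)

2

(262,391,589): 262+391 > 589 → valid
(395,410,817): 395+410 ≤ 817 → not valid
(220,325,593): 220+325 ≤ 593 → not valid
(291,379,729): 291+379 ≤ 729 → not valid
(156,382,582): 156+382 ≤ 582 → not valid
(60,198,385): 60+198 ≤ 385 → not valid
(24,334,387): 24+334 ≤ 387 → not valid
(318,324,621): 318+324 > 621 → valid
2 of the 8 triples form a triangle.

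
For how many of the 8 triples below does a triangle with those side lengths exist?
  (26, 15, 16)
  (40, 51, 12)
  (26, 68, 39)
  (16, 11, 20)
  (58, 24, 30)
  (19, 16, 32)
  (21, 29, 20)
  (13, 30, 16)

(15,16,26): 15+16 > 26 → valid
(12,40,51): 12+40 > 51 → valid
(26,39,68): 26+39 ≤ 68 → not valid
(11,16,20): 11+16 > 20 → valid
(24,30,58): 24+30 ≤ 58 → not valid
(16,19,32): 16+19 > 32 → valid
(20,21,29): 20+21 > 29 → valid
(13,16,30): 13+16 ≤ 30 → not valid
5 of the 8 triples form a triangle.

5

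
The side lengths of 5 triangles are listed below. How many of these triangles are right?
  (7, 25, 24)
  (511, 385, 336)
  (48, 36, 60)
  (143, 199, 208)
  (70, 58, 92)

(7,25,24): 7²+24² = 625 = 25² → right
(511,385,336): 336²+385² = 261121 = 511² → right
(48,36,60): 36²+48² = 3600 = 60² → right
(143,199,208): 143²+199² = 60050 > 43264 = 208² → acute
(70,58,92): 58²+70² = 8264 < 8464 = 92² → obtuse
3 of the 5 are right.

3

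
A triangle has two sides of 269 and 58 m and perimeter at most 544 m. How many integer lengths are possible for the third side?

Triangle inequality: 211 < x < 327. Perimeter ≤ 544 gives x ≤ 544 − 269 − 58 = 217.
So 211 < x ≤ 217; integers 212 through 217: 6 values.

6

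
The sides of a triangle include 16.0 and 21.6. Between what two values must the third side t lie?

By the triangle inequality, t must be less than 16.0 + 21.6 = 37.6 and greater than |16.0 − 21.6| = 5.6.

5.6 < t < 37.6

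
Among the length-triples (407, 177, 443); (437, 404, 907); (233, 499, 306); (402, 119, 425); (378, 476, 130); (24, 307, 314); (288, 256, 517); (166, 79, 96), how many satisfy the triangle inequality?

7

(177,407,443): 177+407 > 443 → valid
(404,437,907): 404+437 ≤ 907 → not valid
(233,306,499): 233+306 > 499 → valid
(119,402,425): 119+402 > 425 → valid
(130,378,476): 130+378 > 476 → valid
(24,307,314): 24+307 > 314 → valid
(256,288,517): 256+288 > 517 → valid
(79,96,166): 79+96 > 166 → valid
7 of the 8 triples form a triangle.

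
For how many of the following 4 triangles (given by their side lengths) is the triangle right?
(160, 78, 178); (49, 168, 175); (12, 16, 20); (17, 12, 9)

3

(160,78,178): 78²+160² = 31684 = 178² → right
(49,168,175): 49²+168² = 30625 = 175² → right
(12,16,20): 12²+16² = 400 = 20² → right
(17,12,9): 9²+12² = 225 < 289 = 17² → obtuse
3 of the 4 are right.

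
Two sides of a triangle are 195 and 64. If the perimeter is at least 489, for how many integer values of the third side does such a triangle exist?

29

Triangle inequality: 131 < x < 259. Perimeter ≥ 489 gives x ≥ 489 − 195 − 64 = 230.
So 230 ≤ x < 259; integers 230 through 258: 29 values.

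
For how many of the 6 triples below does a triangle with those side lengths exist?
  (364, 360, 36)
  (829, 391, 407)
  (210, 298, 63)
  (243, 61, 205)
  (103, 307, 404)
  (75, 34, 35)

(36,360,364): 36+360 > 364 → valid
(391,407,829): 391+407 ≤ 829 → not valid
(63,210,298): 63+210 ≤ 298 → not valid
(61,205,243): 61+205 > 243 → valid
(103,307,404): 103+307 > 404 → valid
(34,35,75): 34+35 ≤ 75 → not valid
3 of the 6 triples form a triangle.

3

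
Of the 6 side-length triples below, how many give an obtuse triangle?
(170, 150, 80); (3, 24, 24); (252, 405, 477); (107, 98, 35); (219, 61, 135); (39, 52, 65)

(170,150,80): 80²+150² = 28900 = 170² → right
(3,24,24): 3²+24² = 585 > 576 = 24² → acute
(252,405,477): 252²+405² = 227529 = 477² → right
(107,98,35): 35²+98² = 10829 < 11449 = 107² → obtuse
(219,61,135): 61+135 ≤ 219, not a triangle
(39,52,65): 39²+52² = 4225 = 65² → right
1 of the 6 is obtuse.

1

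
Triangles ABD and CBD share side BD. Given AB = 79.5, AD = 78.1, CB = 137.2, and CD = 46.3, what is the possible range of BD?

90.9 < BD < 157.6

From triangle ABD: |79.5 − 78.1| < BD < 79.5 + 78.1, i.e. 1.4 < BD < 157.6.
From triangle CBD: 90.9 < BD < 183.5.
Both must hold, so BD lies in the intersection.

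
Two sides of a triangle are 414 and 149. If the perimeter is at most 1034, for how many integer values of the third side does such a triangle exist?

206

Triangle inequality: 265 < x < 563. Perimeter ≤ 1034 gives x ≤ 1034 − 414 − 149 = 471.
So 265 < x ≤ 471; integers 266 through 471: 206 values.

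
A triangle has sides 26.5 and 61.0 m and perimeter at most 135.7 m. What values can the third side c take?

Triangle inequality alone gives 34.5 < c < 87.5.
The perimeter condition gives c ≤ 135.7 − 26.5 − 61.0 = 48.2.
Intersecting the two: 34.5 < c ≤ 48.2.

34.5 < c ≤ 48.2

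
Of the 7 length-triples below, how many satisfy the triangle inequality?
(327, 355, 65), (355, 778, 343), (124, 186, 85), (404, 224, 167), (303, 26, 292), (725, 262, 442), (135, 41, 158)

(65,327,355): 65+327 > 355 → valid
(343,355,778): 343+355 ≤ 778 → not valid
(85,124,186): 85+124 > 186 → valid
(167,224,404): 167+224 ≤ 404 → not valid
(26,292,303): 26+292 > 303 → valid
(262,442,725): 262+442 ≤ 725 → not valid
(41,135,158): 41+135 > 158 → valid
4 of the 7 triples form a triangle.

4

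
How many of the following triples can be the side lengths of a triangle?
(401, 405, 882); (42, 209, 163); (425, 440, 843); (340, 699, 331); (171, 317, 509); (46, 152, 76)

(401,405,882): 401+405 ≤ 882 → not valid
(42,163,209): 42+163 ≤ 209 → not valid
(425,440,843): 425+440 > 843 → valid
(331,340,699): 331+340 ≤ 699 → not valid
(171,317,509): 171+317 ≤ 509 → not valid
(46,76,152): 46+76 ≤ 152 → not valid
1 of the 6 triples forms a triangle.

1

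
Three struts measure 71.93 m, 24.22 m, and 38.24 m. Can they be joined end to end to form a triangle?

No

The longest side is 71.93, but the other two sum to only 62.46.
62.46 < 71.93, so the triangle inequality fails.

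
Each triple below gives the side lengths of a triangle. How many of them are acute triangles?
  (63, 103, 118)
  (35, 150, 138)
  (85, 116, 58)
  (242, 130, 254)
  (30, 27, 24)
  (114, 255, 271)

4

(63,103,118): 63²+103² = 14578 > 13924 = 118² → acute
(35,150,138): 35²+138² = 20269 < 22500 = 150² → obtuse
(85,116,58): 58²+85² = 10589 < 13456 = 116² → obtuse
(242,130,254): 130²+242² = 75464 > 64516 = 254² → acute
(30,27,24): 24²+27² = 1305 > 900 = 30² → acute
(114,255,271): 114²+255² = 78021 > 73441 = 271² → acute
4 of the 6 are acute.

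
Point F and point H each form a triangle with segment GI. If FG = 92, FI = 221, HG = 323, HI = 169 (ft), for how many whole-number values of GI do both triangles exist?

From triangle FGI: 129 < GI < 313.
From triangle HGI: 154 < GI < 492.
Intersection: 154 < GI < 313, so integers 155 through 312: 158 values.

158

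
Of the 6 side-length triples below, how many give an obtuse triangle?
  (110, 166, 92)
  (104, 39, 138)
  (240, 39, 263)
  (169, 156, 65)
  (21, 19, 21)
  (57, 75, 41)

4

(110,166,92): 92²+110² = 20564 < 27556 = 166² → obtuse
(104,39,138): 39²+104² = 12337 < 19044 = 138² → obtuse
(240,39,263): 39²+240² = 59121 < 69169 = 263² → obtuse
(169,156,65): 65²+156² = 28561 = 169² → right
(21,19,21): 19²+21² = 802 > 441 = 21² → acute
(57,75,41): 41²+57² = 4930 < 5625 = 75² → obtuse
4 of the 6 are obtuse.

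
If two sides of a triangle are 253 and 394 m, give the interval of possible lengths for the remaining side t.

By the triangle inequality, t must be less than 253 + 394 = 647 and greater than |253 − 394| = 141.

141 < t < 647 (m)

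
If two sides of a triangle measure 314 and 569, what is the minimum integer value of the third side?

The third side must be strictly greater than |314 − 569| = 255.
The smallest integer above 255 is 256.

256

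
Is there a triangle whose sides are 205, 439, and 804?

The longest side is 804, but the other two sum to only 644.
644 < 804, so the triangle inequality fails.

No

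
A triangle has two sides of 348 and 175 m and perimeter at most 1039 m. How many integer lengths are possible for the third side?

Triangle inequality: 173 < x < 523. Perimeter ≤ 1039 gives x ≤ 1039 − 348 − 175 = 516.
So 173 < x ≤ 516; integers 174 through 516: 343 values.

343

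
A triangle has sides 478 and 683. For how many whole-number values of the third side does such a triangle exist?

The third side lies in the open interval (205, 1161).
Integers from 206 to 1160 inclusive: 1160 − 206 + 1 = 955.

955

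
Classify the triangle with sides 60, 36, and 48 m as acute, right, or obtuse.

Compare the square of the longest side to the sum of squares of the other two: 36² + 48² = 3600 = 60².

right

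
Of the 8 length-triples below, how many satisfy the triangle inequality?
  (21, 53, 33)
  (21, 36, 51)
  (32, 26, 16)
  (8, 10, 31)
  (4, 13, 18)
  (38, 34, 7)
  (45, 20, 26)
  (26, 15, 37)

6

(21,33,53): 21+33 > 53 → valid
(21,36,51): 21+36 > 51 → valid
(16,26,32): 16+26 > 32 → valid
(8,10,31): 8+10 ≤ 31 → not valid
(4,13,18): 4+13 ≤ 18 → not valid
(7,34,38): 7+34 > 38 → valid
(20,26,45): 20+26 > 45 → valid
(15,26,37): 15+26 > 37 → valid
6 of the 8 triples form a triangle.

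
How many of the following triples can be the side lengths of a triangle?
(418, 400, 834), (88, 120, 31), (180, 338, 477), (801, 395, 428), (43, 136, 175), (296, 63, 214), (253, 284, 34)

(400,418,834): 400+418 ≤ 834 → not valid
(31,88,120): 31+88 ≤ 120 → not valid
(180,338,477): 180+338 > 477 → valid
(395,428,801): 395+428 > 801 → valid
(43,136,175): 43+136 > 175 → valid
(63,214,296): 63+214 ≤ 296 → not valid
(34,253,284): 34+253 > 284 → valid
4 of the 7 triples form a triangle.

4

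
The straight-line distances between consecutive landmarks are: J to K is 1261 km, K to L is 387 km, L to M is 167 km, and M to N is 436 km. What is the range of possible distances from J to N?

The maximum is all hops collinear in one direction: 1261 + 387 + 167 + 436 = 2251.
The longest hop is 1261; the others sum to 990. Folding the others back against it leaves at least 1261 − 990 = 271.

271 ≤ JN ≤ 2251 km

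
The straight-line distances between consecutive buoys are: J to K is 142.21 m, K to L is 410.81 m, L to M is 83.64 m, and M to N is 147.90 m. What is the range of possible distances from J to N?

37.06 ≤ JN ≤ 784.56 m

The maximum is all hops collinear in one direction: 142.21 + 410.81 + 83.64 + 147.90 = 784.56.
The longest hop is 410.81; the others sum to 373.75. Folding the others back against it leaves at least 410.81 − 373.75 = 37.06.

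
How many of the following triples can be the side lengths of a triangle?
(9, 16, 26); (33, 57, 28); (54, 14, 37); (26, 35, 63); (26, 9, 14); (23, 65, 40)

1

(9,16,26): 9+16 ≤ 26 → not valid
(28,33,57): 28+33 > 57 → valid
(14,37,54): 14+37 ≤ 54 → not valid
(26,35,63): 26+35 ≤ 63 → not valid
(9,14,26): 9+14 ≤ 26 → not valid
(23,40,65): 23+40 ≤ 65 → not valid
1 of the 6 triples forms a triangle.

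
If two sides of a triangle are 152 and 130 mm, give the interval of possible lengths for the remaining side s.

By the triangle inequality, s must be less than 152 + 130 = 282 and greater than |152 − 130| = 22.

22 < s < 282 (mm)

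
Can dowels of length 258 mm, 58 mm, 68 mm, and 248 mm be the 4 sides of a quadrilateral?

A quadrilateral exists iff every side is shorter than the sum of the others — equivalently, the longest side is less than the sum of the rest.
Longest side 258 < 374 (sum of the remaining 3), so yes.

Yes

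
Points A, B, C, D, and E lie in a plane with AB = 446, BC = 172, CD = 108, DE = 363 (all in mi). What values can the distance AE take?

0 ≤ AE ≤ 1089 mi

The maximum is all hops collinear in one direction: 446 + 172 + 108 + 363 = 1089.
The longest hop is 446; the others sum to 643. Since 446 ≤ 643, the path can fold back on itself completely, so the minimum distance is 0.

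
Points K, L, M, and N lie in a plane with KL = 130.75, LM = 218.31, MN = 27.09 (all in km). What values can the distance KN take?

60.47 ≤ KN ≤ 376.15 km

The maximum is all hops collinear in one direction: 130.75 + 218.31 + 27.09 = 376.15.
The longest hop is 218.31; the others sum to 157.84. Folding the others back against it leaves at least 218.31 − 157.84 = 60.47.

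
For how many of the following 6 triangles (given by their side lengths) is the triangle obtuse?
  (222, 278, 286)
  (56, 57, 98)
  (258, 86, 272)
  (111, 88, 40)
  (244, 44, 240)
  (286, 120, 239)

4

(222,278,286): 222²+278² = 126568 > 81796 = 286² → acute
(56,57,98): 56²+57² = 6385 < 9604 = 98² → obtuse
(258,86,272): 86²+258² = 73960 < 73984 = 272² → obtuse
(111,88,40): 40²+88² = 9344 < 12321 = 111² → obtuse
(244,44,240): 44²+240² = 59536 = 244² → right
(286,120,239): 120²+239² = 71521 < 81796 = 286² → obtuse
4 of the 6 are obtuse.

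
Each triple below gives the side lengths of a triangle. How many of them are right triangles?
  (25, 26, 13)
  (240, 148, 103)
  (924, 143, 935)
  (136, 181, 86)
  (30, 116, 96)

1

(25,26,13): 13²+25² = 794 > 676 = 26² → acute
(240,148,103): 103²+148² = 32513 < 57600 = 240² → obtuse
(924,143,935): 143²+924² = 874225 = 935² → right
(136,181,86): 86²+136² = 25892 < 32761 = 181² → obtuse
(30,116,96): 30²+96² = 10116 < 13456 = 116² → obtuse
1 of the 5 is right.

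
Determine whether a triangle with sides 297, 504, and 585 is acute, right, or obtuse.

right

Compare the square of the longest side to the sum of squares of the other two: 297² + 504² = 342225 = 585².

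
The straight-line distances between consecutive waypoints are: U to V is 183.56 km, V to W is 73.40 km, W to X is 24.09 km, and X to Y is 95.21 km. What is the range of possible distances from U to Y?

The maximum is all hops collinear in one direction: 183.56 + 73.40 + 24.09 + 95.21 = 376.26.
The longest hop is 183.56; the others sum to 192.70. Since 183.56 ≤ 192.70, the path can fold back on itself completely, so the minimum distance is 0.

0 ≤ UY ≤ 376.26 km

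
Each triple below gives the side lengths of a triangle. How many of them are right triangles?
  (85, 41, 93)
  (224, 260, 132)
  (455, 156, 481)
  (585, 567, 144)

3

(85,41,93): 41²+85² = 8906 > 8649 = 93² → acute
(224,260,132): 132²+224² = 67600 = 260² → right
(455,156,481): 156²+455² = 231361 = 481² → right
(585,567,144): 144²+567² = 342225 = 585² → right
3 of the 4 are right.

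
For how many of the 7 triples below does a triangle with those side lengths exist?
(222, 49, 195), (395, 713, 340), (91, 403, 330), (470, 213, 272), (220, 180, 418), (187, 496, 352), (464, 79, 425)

6

(49,195,222): 49+195 > 222 → valid
(340,395,713): 340+395 > 713 → valid
(91,330,403): 91+330 > 403 → valid
(213,272,470): 213+272 > 470 → valid
(180,220,418): 180+220 ≤ 418 → not valid
(187,352,496): 187+352 > 496 → valid
(79,425,464): 79+425 > 464 → valid
6 of the 7 triples form a triangle.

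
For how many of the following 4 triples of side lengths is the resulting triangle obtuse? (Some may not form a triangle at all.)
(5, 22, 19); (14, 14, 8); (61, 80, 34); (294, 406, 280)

2

(5,22,19): 5²+19² = 386 < 484 = 22² → obtuse
(14,14,8): 8²+14² = 260 > 196 = 14² → acute
(61,80,34): 34²+61² = 4877 < 6400 = 80² → obtuse
(294,406,280): 280²+294² = 164836 = 406² → right
2 of the 4 are obtuse.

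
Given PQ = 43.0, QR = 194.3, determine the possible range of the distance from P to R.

By the triangle inequality, |43.0 − 194.3| ≤ PR ≤ 43.0 + 194.3.

151.3 ≤ PR ≤ 237.3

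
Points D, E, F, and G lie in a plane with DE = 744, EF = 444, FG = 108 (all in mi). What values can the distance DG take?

192 ≤ DG ≤ 1296 mi

The maximum is all hops collinear in one direction: 744 + 444 + 108 = 1296.
The longest hop is 744; the others sum to 552. Folding the others back against it leaves at least 744 − 552 = 192.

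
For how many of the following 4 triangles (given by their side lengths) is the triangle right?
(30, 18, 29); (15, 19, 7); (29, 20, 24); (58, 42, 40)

(30,18,29): 18²+29² = 1165 > 900 = 30² → acute
(15,19,7): 7²+15² = 274 < 361 = 19² → obtuse
(29,20,24): 20²+24² = 976 > 841 = 29² → acute
(58,42,40): 40²+42² = 3364 = 58² → right
1 of the 4 is right.

1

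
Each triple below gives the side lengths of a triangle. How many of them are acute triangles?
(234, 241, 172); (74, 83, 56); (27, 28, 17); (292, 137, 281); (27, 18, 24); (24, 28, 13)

(234,241,172): 172²+234² = 84340 > 58081 = 241² → acute
(74,83,56): 56²+74² = 8612 > 6889 = 83² → acute
(27,28,17): 17²+27² = 1018 > 784 = 28² → acute
(292,137,281): 137²+281² = 97730 > 85264 = 292² → acute
(27,18,24): 18²+24² = 900 > 729 = 27² → acute
(24,28,13): 13²+24² = 745 < 784 = 28² → obtuse
5 of the 6 are acute.

5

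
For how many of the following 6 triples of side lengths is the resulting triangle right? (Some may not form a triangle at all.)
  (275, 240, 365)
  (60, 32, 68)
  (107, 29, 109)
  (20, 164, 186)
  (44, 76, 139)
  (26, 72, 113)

2

(275,240,365): 240²+275² = 133225 = 365² → right
(60,32,68): 32²+60² = 4624 = 68² → right
(107,29,109): 29²+107² = 12290 > 11881 = 109² → acute
(20,164,186): 20+164 ≤ 186, not a triangle
(44,76,139): 44+76 ≤ 139, not a triangle
(26,72,113): 26+72 ≤ 113, not a triangle
2 of the 6 are right.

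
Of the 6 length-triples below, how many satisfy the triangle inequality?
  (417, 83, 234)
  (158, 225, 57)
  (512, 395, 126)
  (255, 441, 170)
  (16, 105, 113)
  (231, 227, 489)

(83,234,417): 83+234 ≤ 417 → not valid
(57,158,225): 57+158 ≤ 225 → not valid
(126,395,512): 126+395 > 512 → valid
(170,255,441): 170+255 ≤ 441 → not valid
(16,105,113): 16+105 > 113 → valid
(227,231,489): 227+231 ≤ 489 → not valid
2 of the 6 triples form a triangle.

2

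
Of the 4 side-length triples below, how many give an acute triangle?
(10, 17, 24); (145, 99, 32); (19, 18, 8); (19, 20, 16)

2

(10,17,24): 10²+17² = 389 < 576 = 24² → obtuse
(145,99,32): 32+99 ≤ 145, not a triangle
(19,18,8): 8²+18² = 388 > 361 = 19² → acute
(19,20,16): 16²+19² = 617 > 400 = 20² → acute
2 of the 4 are acute.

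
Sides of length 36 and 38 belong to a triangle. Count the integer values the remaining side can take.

71

The third side lies in the open interval (2, 74).
Integers from 3 to 73 inclusive: 73 − 3 + 1 = 71.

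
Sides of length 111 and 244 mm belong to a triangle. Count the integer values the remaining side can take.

221

The third side lies in the open interval (133, 355).
Integers from 134 to 354 inclusive: 354 − 134 + 1 = 221.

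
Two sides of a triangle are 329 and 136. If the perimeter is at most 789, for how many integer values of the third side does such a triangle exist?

131

Triangle inequality: 193 < x < 465. Perimeter ≤ 789 gives x ≤ 789 − 329 − 136 = 324.
So 193 < x ≤ 324; integers 194 through 324: 131 values.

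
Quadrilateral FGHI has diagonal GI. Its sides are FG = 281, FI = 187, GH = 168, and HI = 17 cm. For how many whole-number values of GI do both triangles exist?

33

From triangle FGI: 94 < GI < 468.
From triangle HGI: 151 < GI < 185.
Intersection: 151 < GI < 185, so integers 152 through 184: 33 values.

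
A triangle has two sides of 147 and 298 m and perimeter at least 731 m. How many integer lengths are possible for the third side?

159

Triangle inequality: 151 < x < 445. Perimeter ≥ 731 gives x ≥ 731 − 147 − 298 = 286.
So 286 ≤ x < 445; integers 286 through 444: 159 values.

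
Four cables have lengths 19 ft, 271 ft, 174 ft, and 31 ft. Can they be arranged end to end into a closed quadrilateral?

No

For a quadrilateral, each side must be shorter than the sum of the others.
Here the longest side is 271, but the remaining 3 sides sum to only 224.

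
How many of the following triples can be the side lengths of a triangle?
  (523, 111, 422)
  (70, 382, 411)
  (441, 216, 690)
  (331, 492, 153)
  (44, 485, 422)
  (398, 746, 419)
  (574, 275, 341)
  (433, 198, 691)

(111,422,523): 111+422 > 523 → valid
(70,382,411): 70+382 > 411 → valid
(216,441,690): 216+441 ≤ 690 → not valid
(153,331,492): 153+331 ≤ 492 → not valid
(44,422,485): 44+422 ≤ 485 → not valid
(398,419,746): 398+419 > 746 → valid
(275,341,574): 275+341 > 574 → valid
(198,433,691): 198+433 ≤ 691 → not valid
4 of the 8 triples form a triangle.

4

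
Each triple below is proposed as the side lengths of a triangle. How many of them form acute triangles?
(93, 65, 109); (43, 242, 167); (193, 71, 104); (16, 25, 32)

1

(93,65,109): 65²+93² = 12874 > 11881 = 109² → acute
(43,242,167): 43+167 ≤ 242, not a triangle
(193,71,104): 71+104 ≤ 193, not a triangle
(16,25,32): 16²+25² = 881 < 1024 = 32² → obtuse
1 of the 4 is acute.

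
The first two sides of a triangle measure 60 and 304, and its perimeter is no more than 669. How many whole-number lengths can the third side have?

61

Triangle inequality: 244 < x < 364. Perimeter ≤ 669 gives x ≤ 669 − 60 − 304 = 305.
So 244 < x ≤ 305; integers 245 through 305: 61 values.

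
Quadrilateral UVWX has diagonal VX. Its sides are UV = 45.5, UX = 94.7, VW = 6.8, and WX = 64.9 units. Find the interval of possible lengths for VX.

58.1 < VX < 71.7

From triangle UVX: |45.5 − 94.7| < VX < 45.5 + 94.7, i.e. 49.2 < VX < 140.2.
From triangle WVX: 58.1 < VX < 71.7.
Both must hold, so VX lies in the intersection.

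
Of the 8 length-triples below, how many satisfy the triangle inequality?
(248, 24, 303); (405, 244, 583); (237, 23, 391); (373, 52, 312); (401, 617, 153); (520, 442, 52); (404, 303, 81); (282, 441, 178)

2

(24,248,303): 24+248 ≤ 303 → not valid
(244,405,583): 244+405 > 583 → valid
(23,237,391): 23+237 ≤ 391 → not valid
(52,312,373): 52+312 ≤ 373 → not valid
(153,401,617): 153+401 ≤ 617 → not valid
(52,442,520): 52+442 ≤ 520 → not valid
(81,303,404): 81+303 ≤ 404 → not valid
(178,282,441): 178+282 > 441 → valid
2 of the 8 triples form a triangle.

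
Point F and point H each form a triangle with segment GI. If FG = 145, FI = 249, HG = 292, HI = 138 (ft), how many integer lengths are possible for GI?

239

From triangle FGI: 104 < GI < 394.
From triangle HGI: 154 < GI < 430.
Intersection: 154 < GI < 394, so integers 155 through 393: 239 values.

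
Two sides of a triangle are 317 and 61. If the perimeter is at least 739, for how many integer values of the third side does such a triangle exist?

17

Triangle inequality: 256 < x < 378. Perimeter ≥ 739 gives x ≥ 739 − 317 − 61 = 361.
So 361 ≤ x < 378; integers 361 through 377: 17 values.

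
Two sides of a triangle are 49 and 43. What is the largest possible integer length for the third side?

The third side must be strictly less than 49 + 43 = 92.
The largest integer below 92 is 91.

91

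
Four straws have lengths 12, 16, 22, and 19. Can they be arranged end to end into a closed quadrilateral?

A quadrilateral exists iff every side is shorter than the sum of the others — equivalently, the longest side is less than the sum of the rest.
Longest side 22 < 47 (sum of the remaining 3), so yes.

Yes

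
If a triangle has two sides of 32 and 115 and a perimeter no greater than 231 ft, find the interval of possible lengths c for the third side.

Triangle inequality alone gives 83 < c < 147.
The perimeter condition gives c ≤ 231 − 32 − 115 = 84.
Intersecting the two: 83 < c ≤ 84.

83 < c ≤ 84 ft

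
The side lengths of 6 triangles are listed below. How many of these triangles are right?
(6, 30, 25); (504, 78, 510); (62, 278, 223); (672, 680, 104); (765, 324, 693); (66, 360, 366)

4

(6,30,25): 6²+25² = 661 < 900 = 30² → obtuse
(504,78,510): 78²+504² = 260100 = 510² → right
(62,278,223): 62²+223² = 53573 < 77284 = 278² → obtuse
(672,680,104): 104²+672² = 462400 = 680² → right
(765,324,693): 324²+693² = 585225 = 765² → right
(66,360,366): 66²+360² = 133956 = 366² → right
4 of the 6 are right.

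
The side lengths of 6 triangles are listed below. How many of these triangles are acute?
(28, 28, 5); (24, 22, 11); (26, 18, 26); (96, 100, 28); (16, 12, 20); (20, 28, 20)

4

(28,28,5): 5²+28² = 809 > 784 = 28² → acute
(24,22,11): 11²+22² = 605 > 576 = 24² → acute
(26,18,26): 18²+26² = 1000 > 676 = 26² → acute
(96,100,28): 28²+96² = 10000 = 100² → right
(16,12,20): 12²+16² = 400 = 20² → right
(20,28,20): 20²+20² = 800 > 784 = 28² → acute
4 of the 6 are acute.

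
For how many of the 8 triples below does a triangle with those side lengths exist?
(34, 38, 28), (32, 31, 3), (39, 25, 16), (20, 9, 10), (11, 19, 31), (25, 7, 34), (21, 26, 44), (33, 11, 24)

5

(28,34,38): 28+34 > 38 → valid
(3,31,32): 3+31 > 32 → valid
(16,25,39): 16+25 > 39 → valid
(9,10,20): 9+10 ≤ 20 → not valid
(11,19,31): 11+19 ≤ 31 → not valid
(7,25,34): 7+25 ≤ 34 → not valid
(21,26,44): 21+26 > 44 → valid
(11,24,33): 11+24 > 33 → valid
5 of the 8 triples form a triangle.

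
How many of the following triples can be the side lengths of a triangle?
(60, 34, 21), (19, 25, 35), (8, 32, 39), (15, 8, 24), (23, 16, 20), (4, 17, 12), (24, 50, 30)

(21,34,60): 21+34 ≤ 60 → not valid
(19,25,35): 19+25 > 35 → valid
(8,32,39): 8+32 > 39 → valid
(8,15,24): 8+15 ≤ 24 → not valid
(16,20,23): 16+20 > 23 → valid
(4,12,17): 4+12 ≤ 17 → not valid
(24,30,50): 24+30 > 50 → valid
4 of the 7 triples form a triangle.

4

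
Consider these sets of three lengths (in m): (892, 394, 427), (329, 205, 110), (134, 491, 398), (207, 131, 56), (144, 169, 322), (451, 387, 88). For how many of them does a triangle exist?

(394,427,892): 394+427 ≤ 892 → not valid
(110,205,329): 110+205 ≤ 329 → not valid
(134,398,491): 134+398 > 491 → valid
(56,131,207): 56+131 ≤ 207 → not valid
(144,169,322): 144+169 ≤ 322 → not valid
(88,387,451): 88+387 > 451 → valid
2 of the 6 triples form a triangle.

2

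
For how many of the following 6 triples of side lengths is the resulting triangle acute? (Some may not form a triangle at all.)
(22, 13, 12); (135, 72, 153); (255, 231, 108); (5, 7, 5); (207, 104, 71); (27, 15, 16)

(22,13,12): 12²+13² = 313 < 484 = 22² → obtuse
(135,72,153): 72²+135² = 23409 = 153² → right
(255,231,108): 108²+231² = 65025 = 255² → right
(5,7,5): 5²+5² = 50 > 49 = 7² → acute
(207,104,71): 71+104 ≤ 207, not a triangle
(27,15,16): 15²+16² = 481 < 729 = 27² → obtuse
1 of the 6 is acute.

1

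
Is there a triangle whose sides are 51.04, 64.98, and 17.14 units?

The longest side is 64.98, and the other two sum to 68.18.
Since 68.18 > 64.98, the triangle inequality holds.

Yes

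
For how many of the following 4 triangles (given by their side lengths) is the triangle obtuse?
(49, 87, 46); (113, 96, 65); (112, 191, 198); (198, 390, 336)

1

(49,87,46): 46²+49² = 4517 < 7569 = 87² → obtuse
(113,96,65): 65²+96² = 13441 > 12769 = 113² → acute
(112,191,198): 112²+191² = 49025 > 39204 = 198² → acute
(198,390,336): 198²+336² = 152100 = 390² → right
1 of the 4 is obtuse.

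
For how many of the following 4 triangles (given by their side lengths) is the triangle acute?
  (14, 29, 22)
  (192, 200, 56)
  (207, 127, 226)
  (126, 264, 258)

(14,29,22): 14²+22² = 680 < 841 = 29² → obtuse
(192,200,56): 56²+192² = 40000 = 200² → right
(207,127,226): 127²+207² = 58978 > 51076 = 226² → acute
(126,264,258): 126²+258² = 82440 > 69696 = 264² → acute
2 of the 4 are acute.

2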